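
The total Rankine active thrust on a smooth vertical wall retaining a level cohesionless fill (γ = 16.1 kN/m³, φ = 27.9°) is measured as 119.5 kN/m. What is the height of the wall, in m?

6.40 m

K_a = 0.3625. P_a = ½ K_a γ H² ⇒ H = √(2P_a/(K_a γ)).
H = √(2×119.5/(0.3625×16.1)) = 6.400 m.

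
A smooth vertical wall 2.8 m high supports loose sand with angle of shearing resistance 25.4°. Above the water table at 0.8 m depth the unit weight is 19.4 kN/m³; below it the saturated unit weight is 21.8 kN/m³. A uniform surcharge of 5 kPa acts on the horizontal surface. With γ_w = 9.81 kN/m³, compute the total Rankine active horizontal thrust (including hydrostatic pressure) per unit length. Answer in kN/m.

49.7 kN/m

K_a = tan²(45° − φ/2) = 0.3996.
γ' = 21.8 − 9.81 = 11.99 kN/m³. h₂ = H − d_w = 2.0 m.
σ'_h: at surface K_a·q = 1.998; at WT K_a(q+γd_w) = 8.201; at base K_a(q+γd_w+γ'h₂) = 17.78 kPa.
P₁ = ½(1.998+8.201)×0.8 = 4.080; P₂ = ½(8.201+17.78)×2.0 = 25.98; P_w = ½γ_w h₂² = 19.62.
Total = 4.080+25.98+19.62 = 49.68 kN/m.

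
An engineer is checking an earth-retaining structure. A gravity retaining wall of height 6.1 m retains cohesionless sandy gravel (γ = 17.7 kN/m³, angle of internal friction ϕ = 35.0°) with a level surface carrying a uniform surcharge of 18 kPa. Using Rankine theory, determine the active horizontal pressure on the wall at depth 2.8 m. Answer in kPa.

18.3 kPa

K_a = (1 − sin φ)/(1 + sin φ) = 0.2710.
σ_v = γz + q = 17.7 × 2.8 + 18 = 67.56 kPa.
σ_h = K_a σ_v = 0.2710 × 67.56 = 18.31 kPa.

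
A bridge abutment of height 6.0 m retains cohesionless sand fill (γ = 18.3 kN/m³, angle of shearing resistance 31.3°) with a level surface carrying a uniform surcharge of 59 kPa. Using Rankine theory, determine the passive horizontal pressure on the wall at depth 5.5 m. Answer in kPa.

505 kPa

K_p = (1 + sin φ)/(1 − sin φ) = 3.162.
σ_v = γz + q = 18.3 × 5.5 + 59 = 159.7 kPa.
σ_h = K_p σ_v = 3.162 × 159.7 = 504.9 kPa.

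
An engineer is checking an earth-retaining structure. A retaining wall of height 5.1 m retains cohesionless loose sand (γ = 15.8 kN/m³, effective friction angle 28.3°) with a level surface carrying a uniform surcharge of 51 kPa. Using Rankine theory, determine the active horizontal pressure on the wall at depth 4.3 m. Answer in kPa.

42.4 kPa

K_a = (1 − sin φ)/(1 + sin φ) = 0.3568.
σ_v = γz + q = 15.8 × 4.3 + 51 = 118.9 kPa.
σ_h = K_a σ_v = 0.3568 × 118.9 = 42.43 kPa.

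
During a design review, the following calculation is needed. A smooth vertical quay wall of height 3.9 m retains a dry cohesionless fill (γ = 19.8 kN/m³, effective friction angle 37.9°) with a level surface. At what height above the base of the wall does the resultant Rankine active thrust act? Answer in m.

K_a = 0.2389.
The pressure distribution is triangular, so the resultant acts at H/3 above the base = 3.9/3 = 1.300 m.

1.30 m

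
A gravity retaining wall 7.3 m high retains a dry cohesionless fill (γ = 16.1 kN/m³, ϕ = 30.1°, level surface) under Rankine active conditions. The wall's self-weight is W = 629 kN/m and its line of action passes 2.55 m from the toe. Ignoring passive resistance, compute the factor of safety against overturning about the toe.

4.63

K_a = tan²(45° − 30.1°/2) = 0.3320.
P_a = ½K_aγH² = 0.5×0.3320×16.1×7.3² = 142.4 kN/m, acting at H/3 = 2.433 m above the base.
Overturning moment M_o = P_a × H/3 = 142.4 × 2.433 = 346.6.
Resisting moment M_r = W × 2.55 = 629 × 2.55 = 1604.
FS_overturning = M_r/M_o = 1604/346.6 = 4.628.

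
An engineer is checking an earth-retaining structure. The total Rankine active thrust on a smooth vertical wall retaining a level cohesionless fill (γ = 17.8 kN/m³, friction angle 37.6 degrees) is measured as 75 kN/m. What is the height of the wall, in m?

K_a = 0.2421. P_a = ½ K_a γ H² ⇒ H = √(2P_a/(K_a γ)).
H = √(2×75/(0.2421×17.8)) = 5.900 m.

5.90 m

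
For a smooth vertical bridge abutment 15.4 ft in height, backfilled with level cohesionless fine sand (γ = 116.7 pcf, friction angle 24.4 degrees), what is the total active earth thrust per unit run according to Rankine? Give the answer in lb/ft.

5750 lb/ft

K_a = tan²(45° − φ/2) = 0.4153.
P_a = ½ K_a γ H² = 0.5 × 0.4153 × 116.7 × 15.4² = 5747 lb/ft.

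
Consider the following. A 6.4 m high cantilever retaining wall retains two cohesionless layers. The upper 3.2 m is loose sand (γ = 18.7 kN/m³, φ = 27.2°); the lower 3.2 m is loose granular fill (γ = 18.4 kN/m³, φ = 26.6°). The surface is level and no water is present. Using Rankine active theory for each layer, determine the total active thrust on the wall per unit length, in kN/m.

K_a1 = tan²(45°−27.2°/2) = 0.3726; K_a2 = tan²(45°−26.6°/2) = 0.3814.
Layer 1: σ at base = K_a1 γ₁ h₁ = 22.30 kPa; P₁ = ½×22.30×3.2 = 35.67.
Layer 2: σ_v at top = γ₁h₁ = 59.84; σ_h top = K_a2×59.84 = 22.83; σ_h base = K_a2×(59.84+18.4×3.2) = 45.29.
P₂ = ½(22.83+45.29)×3.2 = 109.0. Total P_a = 35.67+109.0 = 144.7 kN/m.

145 kN/m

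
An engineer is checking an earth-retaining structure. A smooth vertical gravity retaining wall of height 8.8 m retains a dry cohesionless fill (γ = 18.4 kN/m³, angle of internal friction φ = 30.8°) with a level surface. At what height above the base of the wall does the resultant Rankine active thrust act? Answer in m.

K_a = 0.3227.
The pressure distribution is triangular, so the resultant acts at H/3 above the base = 8.8/3 = 2.933 m.

2.93 m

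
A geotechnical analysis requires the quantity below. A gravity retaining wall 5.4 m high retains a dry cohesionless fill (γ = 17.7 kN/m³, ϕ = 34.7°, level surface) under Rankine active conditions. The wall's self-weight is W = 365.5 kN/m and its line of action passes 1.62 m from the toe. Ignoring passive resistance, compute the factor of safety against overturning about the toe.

K_a = tan²(45° − 34.7°/2) = 0.2745.
P_a = ½K_aγH² = 0.5×0.2745×17.7×5.4² = 70.83 kN/m, acting at H/3 = 1.800 m above the base.
Overturning moment M_o = P_a × H/3 = 70.83 × 1.800 = 127.5.
Resisting moment M_r = W × 1.62 = 365.5 × 1.62 = 592.1.
FS_overturning = M_r/M_o = 592.1/127.5 = 4.644.

4.64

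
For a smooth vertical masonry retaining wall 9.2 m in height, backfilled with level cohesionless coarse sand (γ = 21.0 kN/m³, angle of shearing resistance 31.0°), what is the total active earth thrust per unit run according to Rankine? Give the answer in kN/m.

K_a = tan²(45° − φ/2) = 0.3201.
P_a = ½ K_a γ H² = 0.5 × 0.3201 × 21.0 × 9.2² = 284.5 kN/m.

284 kN/m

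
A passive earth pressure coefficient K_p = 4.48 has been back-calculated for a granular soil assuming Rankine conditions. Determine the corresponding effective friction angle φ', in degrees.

K_p = (1+sin φ)/(1−sin φ) ⇒ sin φ = (K_p − 1)/(K_p + 1) = 0.6350.
φ = arcsin(0.6350) = 39.42°.

39.4°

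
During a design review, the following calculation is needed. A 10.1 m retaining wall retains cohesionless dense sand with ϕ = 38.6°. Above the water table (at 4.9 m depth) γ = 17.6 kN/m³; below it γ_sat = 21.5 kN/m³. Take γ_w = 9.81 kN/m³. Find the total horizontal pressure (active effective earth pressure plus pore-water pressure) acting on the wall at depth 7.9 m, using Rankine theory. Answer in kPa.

K_a = (1 − sin φ)/(1 + sin φ) = 0.2316.
γ' = 21.5 − 9.81 = 11.69 kN/m³.
Effective vertical stress at 7.9 m: σ'_v = 17.6×4.9 + 11.69×3.00 = 121.3 kPa.
σ'_h = K_a σ'_v = 0.2316 × 121.3 = 28.10 kPa; u = γ_w × 3.00 = 29.43 kPa.
Total σ_h = 28.10 + 29.43 = 57.53 kPa.

57.5 kPa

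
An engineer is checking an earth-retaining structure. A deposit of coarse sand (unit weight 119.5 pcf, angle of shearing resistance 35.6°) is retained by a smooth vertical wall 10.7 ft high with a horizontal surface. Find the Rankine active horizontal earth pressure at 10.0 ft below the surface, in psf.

316 psf

K_a = (1 − sin φ)/(1 + sin φ) = 0.2641.
σ_h = K_a γ z = 0.2641 × 119.5 × 10.0 = 315.6 psf.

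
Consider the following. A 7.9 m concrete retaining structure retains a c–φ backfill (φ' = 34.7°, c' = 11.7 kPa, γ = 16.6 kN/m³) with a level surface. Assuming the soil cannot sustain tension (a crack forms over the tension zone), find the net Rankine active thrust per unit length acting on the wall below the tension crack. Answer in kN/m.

K_a = 0.2745; √K_a = 0.5239.
Tension-crack depth z_c = 2c/(γ√K_a) = 2×11.7/(16.6×0.5239) = 2.691 m.
σ_a at base = K_a γ H − 2c√K_a = 0.2745×16.6×7.9 − 2×11.7×0.5239 = 23.73 kPa.
P_a = ½ × 23.73 × (H − z_c) = 0.5×23.73×5.209 = 61.82 kN/m.

61.8 kN/m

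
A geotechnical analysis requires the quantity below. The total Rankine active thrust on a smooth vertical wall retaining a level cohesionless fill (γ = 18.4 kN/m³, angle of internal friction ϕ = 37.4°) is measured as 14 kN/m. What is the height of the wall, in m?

2.50 m

K_a = 0.2443. P_a = ½ K_a γ H² ⇒ H = √(2P_a/(K_a γ)).
H = √(2×14/(0.2443×18.4)) = 2.496 m.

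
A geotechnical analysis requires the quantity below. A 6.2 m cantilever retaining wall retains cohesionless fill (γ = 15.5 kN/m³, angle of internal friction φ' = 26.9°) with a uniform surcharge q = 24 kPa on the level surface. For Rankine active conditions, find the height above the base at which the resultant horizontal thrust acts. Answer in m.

K_a = 0.3770.
Triangular part P₁ = ½K_aγH² = 112.3 at H/3 = 2.067 m; rectangular part P₂ = K_a q H = 56.10 at H/2 = 3.100 m.
ȳ = (P₁·2.067 + P₂·3.100)/(P₁+P₂) = 2.411 m.

2.41 m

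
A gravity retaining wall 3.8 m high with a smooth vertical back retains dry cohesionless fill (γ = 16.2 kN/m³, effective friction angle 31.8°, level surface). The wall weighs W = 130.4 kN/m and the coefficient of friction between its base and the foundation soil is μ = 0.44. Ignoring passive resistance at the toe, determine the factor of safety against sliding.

K_a = tan²(45° − 31.8°/2) = 0.3098.
P_a = ½K_aγH² = 0.5×0.3098×16.2×3.8² = 36.23 kN/m, acting at H/3 = 1.267 m above the base.
FS_sliding = μW / P_a = 0.44×130.4 / 36.23 = 1.583.

1.58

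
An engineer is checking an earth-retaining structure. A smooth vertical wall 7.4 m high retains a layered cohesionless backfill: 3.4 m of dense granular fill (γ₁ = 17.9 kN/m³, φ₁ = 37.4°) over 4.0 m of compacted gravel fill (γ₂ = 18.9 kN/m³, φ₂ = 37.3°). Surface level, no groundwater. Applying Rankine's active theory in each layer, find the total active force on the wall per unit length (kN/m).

K_a1 = tan²(45°−37.4°/2) = 0.2443; K_a2 = tan²(45°−37.3°/2) = 0.2453.
Layer 1: σ at base = K_a1 γ₁ h₁ = 14.87 kPa; P₁ = ½×14.87×3.4 = 25.27.
Layer 2: σ_v at top = γ₁h₁ = 60.86; σ_h top = K_a2×60.86 = 14.93; σ_h base = K_a2×(60.86+18.9×4.0) = 33.48.
P₂ = ½(14.93+33.48)×4.0 = 96.82. Total P_a = 25.27+96.82 = 122.1 kN/m.

122 kN/m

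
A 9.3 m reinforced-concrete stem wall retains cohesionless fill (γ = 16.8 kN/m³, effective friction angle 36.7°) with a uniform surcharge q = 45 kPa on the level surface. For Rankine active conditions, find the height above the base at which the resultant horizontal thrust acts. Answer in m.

3.67 m

K_a = 0.2519.
Triangular part P₁ = ½K_aγH² = 183.0 at H/3 = 3.100 m; rectangular part P₂ = K_a q H = 105.4 at H/2 = 4.650 m.
ȳ = (P₁·3.100 + P₂·4.650)/(P₁+P₂) = 3.667 m.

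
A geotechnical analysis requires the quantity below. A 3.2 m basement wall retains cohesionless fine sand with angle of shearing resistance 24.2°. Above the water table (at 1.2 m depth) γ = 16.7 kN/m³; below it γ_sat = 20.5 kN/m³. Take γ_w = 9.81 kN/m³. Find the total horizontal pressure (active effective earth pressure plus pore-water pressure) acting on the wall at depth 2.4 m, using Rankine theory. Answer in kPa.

25.5 kPa

K_a = (1 − sin φ)/(1 + sin φ) = 0.4185.
γ' = 20.5 − 9.81 = 10.69 kN/m³.
Effective vertical stress at 2.4 m: σ'_v = 16.7×1.2 + 10.69×1.20 = 32.87 kPa.
σ'_h = K_a σ'_v = 0.4185 × 32.87 = 13.76 kPa; u = γ_w × 1.20 = 11.77 kPa.
Total σ_h = 13.76 + 11.77 = 25.53 kPa.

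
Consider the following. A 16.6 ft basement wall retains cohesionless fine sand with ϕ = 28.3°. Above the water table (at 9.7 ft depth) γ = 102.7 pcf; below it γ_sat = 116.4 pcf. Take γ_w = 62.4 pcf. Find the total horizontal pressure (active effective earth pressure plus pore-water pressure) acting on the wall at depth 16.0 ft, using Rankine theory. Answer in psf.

K_a = (1 − sin φ)/(1 + sin φ) = 0.3568.
γ' = 116.4 − 62.4 = 54.00 pcf.
Effective vertical stress at 16.0 ft: σ'_v = 102.7×9.7 + 54.00×6.30 = 1336 psf.
σ'_h = K_a σ'_v = 0.3568 × 1336 = 476.8 psf; u = γ_w × 6.30 = 393.1 psf.
Total σ_h = 476.8 + 393.1 = 869.9 psf.

870 psf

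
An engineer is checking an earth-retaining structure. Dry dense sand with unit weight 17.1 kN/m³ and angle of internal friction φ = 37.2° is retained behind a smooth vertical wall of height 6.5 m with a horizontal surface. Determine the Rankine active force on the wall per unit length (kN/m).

K_a = tan²(45° − φ/2) = 0.2464.
P_a = ½ K_a γ H² = 0.5 × 0.2464 × 17.1 × 6.5² = 89.02 kN/m.

89.0 kN/m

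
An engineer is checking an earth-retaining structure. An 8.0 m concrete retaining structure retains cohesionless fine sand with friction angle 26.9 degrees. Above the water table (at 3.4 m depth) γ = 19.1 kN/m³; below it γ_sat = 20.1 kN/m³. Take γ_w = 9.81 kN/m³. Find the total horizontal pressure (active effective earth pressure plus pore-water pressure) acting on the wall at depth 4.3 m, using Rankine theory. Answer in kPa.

K_a = (1 − sin φ)/(1 + sin φ) = 0.3770.
γ' = 20.1 − 9.81 = 10.29 kN/m³.
Effective vertical stress at 4.3 m: σ'_v = 19.1×3.4 + 10.29×0.900 = 74.20 kPa.
σ'_h = K_a σ'_v = 0.3770 × 74.20 = 27.97 kPa; u = γ_w × 0.900 = 8.829 kPa.
Total σ_h = 27.97 + 8.829 = 36.80 kPa.

36.8 kPa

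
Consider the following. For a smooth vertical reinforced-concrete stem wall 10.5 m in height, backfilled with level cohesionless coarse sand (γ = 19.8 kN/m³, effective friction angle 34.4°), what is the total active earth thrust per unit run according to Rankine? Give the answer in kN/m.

303 kN/m

K_a = tan²(45° − φ/2) = 0.2780.
P_a = ½ K_a γ H² = 0.5 × 0.2780 × 19.8 × 10.5² = 303.4 kN/m.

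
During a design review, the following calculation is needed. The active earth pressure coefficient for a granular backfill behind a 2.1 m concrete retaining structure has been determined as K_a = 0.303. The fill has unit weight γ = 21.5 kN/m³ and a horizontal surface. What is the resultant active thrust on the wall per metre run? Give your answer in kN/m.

14.4 kN/m

P = ½ K_a γ H² = 0.5 × 0.303 × 21.5 × 2.1² = 14.36 kN/m.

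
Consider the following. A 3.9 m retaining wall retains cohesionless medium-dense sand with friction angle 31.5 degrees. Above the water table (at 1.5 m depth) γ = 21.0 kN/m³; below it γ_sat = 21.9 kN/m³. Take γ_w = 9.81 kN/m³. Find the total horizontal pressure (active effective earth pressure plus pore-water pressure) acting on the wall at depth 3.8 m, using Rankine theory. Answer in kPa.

K_a = (1 − sin φ)/(1 + sin φ) = 0.3136.
γ' = 21.9 − 9.81 = 12.09 kN/m³.
Effective vertical stress at 3.8 m: σ'_v = 21.0×1.5 + 12.09×2.30 = 59.31 kPa.
σ'_h = K_a σ'_v = 0.3136 × 59.31 = 18.60 kPa; u = γ_w × 2.30 = 22.56 kPa.
Total σ_h = 18.60 + 22.56 = 41.16 kPa.

41.2 kPa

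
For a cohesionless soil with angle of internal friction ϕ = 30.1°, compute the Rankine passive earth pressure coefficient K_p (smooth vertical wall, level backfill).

3.01

K_p = (1 + sin φ)/(1 − sin φ) = tan²(45° + 30.1°/2) = 3.012.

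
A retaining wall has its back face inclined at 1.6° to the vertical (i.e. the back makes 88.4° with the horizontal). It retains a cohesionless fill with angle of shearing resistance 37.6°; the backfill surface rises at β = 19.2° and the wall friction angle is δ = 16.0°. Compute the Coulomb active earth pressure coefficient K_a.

K_a = sin²(α+φ) / [sin²α · sin(α−δ) · (1 + √{sin(φ+δ)sin(φ−β) / (sin(α−δ)sin(α+β))})²].
With α = 88.4°, φ = 37.6°, δ = 16.0°, β = 19.2°: K_a = 0.2940.

0.294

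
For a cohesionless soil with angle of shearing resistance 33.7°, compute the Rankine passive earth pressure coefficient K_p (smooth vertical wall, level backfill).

3.49

K_p = (1 + sin φ)/(1 − sin φ) = tan²(45° + 33.7°/2) = 3.493.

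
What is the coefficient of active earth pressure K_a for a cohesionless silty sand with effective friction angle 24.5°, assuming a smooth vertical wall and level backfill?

K_a = tan²(45° − φ/2) = tan²(32.75°) = 0.4137.

0.414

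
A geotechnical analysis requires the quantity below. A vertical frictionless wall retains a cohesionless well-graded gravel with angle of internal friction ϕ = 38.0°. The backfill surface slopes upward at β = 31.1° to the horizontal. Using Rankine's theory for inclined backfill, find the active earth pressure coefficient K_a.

0.375

K_a = cos β · (cos β − √(cos²β − cos²φ)) / (cos β + √(cos²β − cos²φ)).
cos β = 0.8563, cos φ = 0.7880, √(cos²β − cos²φ) = 0.3350.
K_a = 0.8563 × (0.8563 − 0.3350)/(0.8563 + 0.3350) = 0.3747.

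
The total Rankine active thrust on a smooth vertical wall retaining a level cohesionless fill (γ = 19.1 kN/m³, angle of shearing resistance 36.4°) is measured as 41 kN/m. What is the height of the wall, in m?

4.10 m

K_a = 0.2552. P_a = ½ K_a γ H² ⇒ H = √(2P_a/(K_a γ)).
H = √(2×41/(0.2552×19.1)) = 4.102 m.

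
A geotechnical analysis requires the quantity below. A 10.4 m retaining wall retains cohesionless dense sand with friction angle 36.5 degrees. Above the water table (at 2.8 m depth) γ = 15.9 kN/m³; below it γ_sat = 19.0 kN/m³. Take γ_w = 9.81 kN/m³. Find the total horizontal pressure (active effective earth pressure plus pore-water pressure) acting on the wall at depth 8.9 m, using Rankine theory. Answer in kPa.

85.4 kPa

K_a = (1 − sin φ)/(1 + sin φ) = 0.2541.
γ' = 19.0 − 9.81 = 9.190 kN/m³.
Effective vertical stress at 8.9 m: σ'_v = 15.9×2.8 + 9.190×6.10 = 100.6 kPa.
σ'_h = K_a σ'_v = 0.2541 × 100.6 = 25.55 kPa; u = γ_w × 6.10 = 59.84 kPa.
Total σ_h = 25.55 + 59.84 = 85.39 kPa.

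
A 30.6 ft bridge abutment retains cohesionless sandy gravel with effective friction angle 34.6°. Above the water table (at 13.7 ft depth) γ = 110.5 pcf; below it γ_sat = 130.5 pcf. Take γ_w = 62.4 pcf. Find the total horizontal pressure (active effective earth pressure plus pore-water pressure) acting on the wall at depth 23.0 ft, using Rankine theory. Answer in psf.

K_a = (1 − sin φ)/(1 + sin φ) = 0.2756.
γ' = 130.5 − 62.4 = 68.10 pcf.
Effective vertical stress at 23.0 ft: σ'_v = 110.5×13.7 + 68.10×9.30 = 2147 psf.
σ'_h = K_a σ'_v = 0.2756 × 2147 = 591.8 psf; u = γ_w × 9.30 = 580.3 psf.
Total σ_h = 591.8 + 580.3 = 1172 psf.

1170 psf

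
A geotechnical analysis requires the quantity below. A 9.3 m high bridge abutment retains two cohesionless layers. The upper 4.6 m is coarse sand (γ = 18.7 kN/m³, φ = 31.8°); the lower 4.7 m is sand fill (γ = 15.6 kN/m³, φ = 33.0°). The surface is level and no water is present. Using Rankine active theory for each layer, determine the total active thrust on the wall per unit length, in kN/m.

231 kN/m

K_a1 = tan²(45°−31.8°/2) = 0.3098; K_a2 = tan²(45°−33.0°/2) = 0.2948.
Layer 1: σ at base = K_a1 γ₁ h₁ = 26.65 kPa; P₁ = ½×26.65×4.6 = 61.29.
Layer 2: σ_v at top = γ₁h₁ = 86.02; σ_h top = K_a2×86.02 = 25.36; σ_h base = K_a2×(86.02+15.6×4.7) = 46.97.
P₂ = ½(25.36+46.97)×4.7 = 170.0. Total P_a = 61.29+170.0 = 231.3 kN/m.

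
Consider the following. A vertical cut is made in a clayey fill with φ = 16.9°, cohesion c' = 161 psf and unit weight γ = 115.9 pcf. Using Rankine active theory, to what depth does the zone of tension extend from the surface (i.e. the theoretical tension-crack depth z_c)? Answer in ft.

3.75 ft

K_a = tan²(45° − 16.9°/2) = 0.5495; √K_a = 0.7413.
The active pressure is zero where K_a γ z = 2c√K_a, so z_c = 2c/(γ√K_a) = 2×161/(115.9×0.7413) = 3.748 ft.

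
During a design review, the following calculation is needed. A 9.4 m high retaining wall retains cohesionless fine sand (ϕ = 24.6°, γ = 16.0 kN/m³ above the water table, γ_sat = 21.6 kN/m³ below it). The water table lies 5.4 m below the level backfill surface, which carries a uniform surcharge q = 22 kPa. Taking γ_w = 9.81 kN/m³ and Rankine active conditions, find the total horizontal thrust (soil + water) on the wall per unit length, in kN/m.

K_a = tan²(45° − φ/2) = 0.4121.
γ' = 21.6 − 9.81 = 11.79 kN/m³. h₂ = H − d_w = 4.0 m.
σ'_h: at surface K_a·q = 9.067; at WT K_a(q+γd_w) = 44.68; at base K_a(q+γd_w+γ'h₂) = 64.11 kPa.
P₁ = ½(9.067+44.68)×5.4 = 145.1; P₂ = ½(44.68+64.11)×4.0 = 217.6; P_w = ½γ_w h₂² = 78.48.
Total = 145.1+217.6+78.48 = 441.2 kN/m.

441 kN/m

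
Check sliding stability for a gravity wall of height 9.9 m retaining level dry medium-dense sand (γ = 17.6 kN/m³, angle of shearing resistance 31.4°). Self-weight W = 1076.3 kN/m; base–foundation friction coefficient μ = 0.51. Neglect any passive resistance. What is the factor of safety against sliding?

K_a = tan²(45° − 31.4°/2) = 0.3149.
P_a = ½K_aγH² = 0.5×0.3149×17.6×9.9² = 271.6 kN/m, acting at H/3 = 3.300 m above the base.
FS_sliding = μW / P_a = 0.51×1076.3 / 271.6 = 2.021.

2.02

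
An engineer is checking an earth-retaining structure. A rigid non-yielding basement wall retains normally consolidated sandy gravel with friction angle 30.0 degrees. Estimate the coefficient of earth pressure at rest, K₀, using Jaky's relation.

0.500

K₀ = 1 − sin φ' = 1 − sin 30.0° = 0.5000.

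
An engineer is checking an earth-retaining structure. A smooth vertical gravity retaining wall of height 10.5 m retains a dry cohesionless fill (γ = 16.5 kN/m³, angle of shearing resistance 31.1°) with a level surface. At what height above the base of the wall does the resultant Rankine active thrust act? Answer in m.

3.50 m

K_a = 0.3188.
The pressure distribution is triangular, so the resultant acts at H/3 above the base = 10.5/3 = 3.500 m.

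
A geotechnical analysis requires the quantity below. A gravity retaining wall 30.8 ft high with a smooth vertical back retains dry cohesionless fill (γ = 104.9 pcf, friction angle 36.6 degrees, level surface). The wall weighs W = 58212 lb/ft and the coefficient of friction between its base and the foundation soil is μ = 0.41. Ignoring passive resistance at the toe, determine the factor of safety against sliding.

1.90

K_a = tan²(45° − 36.6°/2) = 0.2530.
P_a = ½K_aγH² = 0.5×0.2530×104.9×30.8² = 12590 lb/ft, acting at H/3 = 10.27 ft above the base.
FS_sliding = μW / P_a = 0.41×58212 / 12590 = 1.896.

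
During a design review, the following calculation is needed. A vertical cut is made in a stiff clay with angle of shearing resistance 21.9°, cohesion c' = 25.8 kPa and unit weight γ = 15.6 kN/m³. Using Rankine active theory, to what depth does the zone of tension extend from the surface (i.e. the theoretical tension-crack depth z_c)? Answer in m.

K_a = tan²(45° − 21.9°/2) = 0.4567; √K_a = 0.6758.
The active pressure is zero where K_a γ z = 2c√K_a, so z_c = 2c/(γ√K_a) = 2×25.8/(15.6×0.6758) = 4.895 m.

4.89 m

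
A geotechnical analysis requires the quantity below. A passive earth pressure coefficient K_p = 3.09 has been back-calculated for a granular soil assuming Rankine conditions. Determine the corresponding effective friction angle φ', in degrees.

K_p = (1+sin φ)/(1−sin φ) ⇒ sin φ = (K_p − 1)/(K_p + 1) = 0.5110.
φ = arcsin(0.5110) = 30.73°.

30.7°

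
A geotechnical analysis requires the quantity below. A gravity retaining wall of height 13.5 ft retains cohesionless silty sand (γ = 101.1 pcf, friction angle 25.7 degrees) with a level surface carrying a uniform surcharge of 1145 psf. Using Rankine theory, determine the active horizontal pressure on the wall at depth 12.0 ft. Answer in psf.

932 psf

K_a = (1 − sin φ)/(1 + sin φ) = 0.3950.
σ_v = γz + q = 101.1 × 12.0 + 1145 = 2358 psf.
σ_h = K_a σ_v = 0.3950 × 2358 = 931.6 psf.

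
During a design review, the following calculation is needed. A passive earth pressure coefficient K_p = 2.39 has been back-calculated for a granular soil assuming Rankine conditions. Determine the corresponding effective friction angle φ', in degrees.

24.2°

K_p = (1+sin φ)/(1−sin φ) ⇒ sin φ = (K_p − 1)/(K_p + 1) = 0.4100.
φ = arcsin(0.4100) = 24.21°.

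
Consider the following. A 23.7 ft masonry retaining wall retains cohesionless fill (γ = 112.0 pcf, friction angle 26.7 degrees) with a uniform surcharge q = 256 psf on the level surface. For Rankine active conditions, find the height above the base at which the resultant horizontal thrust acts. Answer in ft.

8.54 ft

K_a = 0.3800.
Triangular part P₁ = ½K_aγH² = 11950 at H/3 = 7.900 ft; rectangular part P₂ = K_a q H = 2305 at H/2 = 11.85 ft.
ȳ = (P₁·7.900 + P₂·11.85)/(P₁+P₂) = 8.539 ft.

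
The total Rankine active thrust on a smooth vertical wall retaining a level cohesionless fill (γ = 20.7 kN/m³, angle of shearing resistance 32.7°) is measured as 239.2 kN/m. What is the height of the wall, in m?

K_a = 0.2985. P_a = ½ K_a γ H² ⇒ H = √(2P_a/(K_a γ)).
H = √(2×239.2/(0.2985×20.7)) = 8.799 m.

8.80 m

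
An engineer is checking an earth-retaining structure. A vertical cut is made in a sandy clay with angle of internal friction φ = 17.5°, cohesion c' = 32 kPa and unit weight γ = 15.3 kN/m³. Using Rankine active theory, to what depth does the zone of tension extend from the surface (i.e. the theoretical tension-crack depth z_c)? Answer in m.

5.70 m

K_a = tan²(45° − 17.5°/2) = 0.5376; √K_a = 0.7332.
The active pressure is zero where K_a γ z = 2c√K_a, so z_c = 2c/(γ√K_a) = 2×32/(15.3×0.7332) = 5.705 m.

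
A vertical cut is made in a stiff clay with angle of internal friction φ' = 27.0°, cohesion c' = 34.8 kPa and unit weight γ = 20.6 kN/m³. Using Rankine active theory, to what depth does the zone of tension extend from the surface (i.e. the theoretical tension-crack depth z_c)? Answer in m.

5.51 m

K_a = tan²(45° − 27.0°/2) = 0.3755; √K_a = 0.6128.
The active pressure is zero where K_a γ z = 2c√K_a, so z_c = 2c/(γ√K_a) = 2×34.8/(20.6×0.6128) = 5.513 m.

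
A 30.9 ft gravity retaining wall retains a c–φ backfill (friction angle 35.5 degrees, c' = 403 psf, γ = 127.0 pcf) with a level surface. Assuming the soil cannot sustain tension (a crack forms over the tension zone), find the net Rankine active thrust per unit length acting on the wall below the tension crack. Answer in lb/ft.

5810 lb/ft

K_a = 0.2653; √K_a = 0.5150.
Tension-crack depth z_c = 2c/(γ√K_a) = 2×403/(127.0×0.5150) = 12.32 ft.
σ_a at base = K_a γ H − 2c√K_a = 0.2653×127.0×30.9 − 2×403×0.5150 = 625.8 psf.
P_a = ½ × 625.8 × (H − z_c) = 0.5×625.8×18.58 = 5813 lb/ft.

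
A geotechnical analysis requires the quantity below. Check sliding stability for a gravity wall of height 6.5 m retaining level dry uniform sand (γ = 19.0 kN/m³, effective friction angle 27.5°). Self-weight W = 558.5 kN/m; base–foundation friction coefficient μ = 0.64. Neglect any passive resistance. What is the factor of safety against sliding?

K_a = tan²(45° − 27.5°/2) = 0.3682.
P_a = ½K_aγH² = 0.5×0.3682×19.0×6.5² = 147.8 kN/m, acting at H/3 = 2.167 m above the base.
FS_sliding = μW / P_a = 0.64×558.5 / 147.8 = 2.418.

2.42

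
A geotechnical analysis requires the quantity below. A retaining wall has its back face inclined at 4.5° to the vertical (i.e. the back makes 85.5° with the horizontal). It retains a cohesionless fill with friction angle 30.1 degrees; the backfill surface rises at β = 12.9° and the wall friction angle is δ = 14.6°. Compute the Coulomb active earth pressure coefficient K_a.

K_a = sin²(α+φ) / [sin²α · sin(α−δ) · (1 + √{sin(φ+δ)sin(φ−β) / (sin(α−δ)sin(α+β))})²].
With α = 85.5°, φ = 30.1°, δ = 14.6°, β = 12.9°: K_a = 0.3998.

0.400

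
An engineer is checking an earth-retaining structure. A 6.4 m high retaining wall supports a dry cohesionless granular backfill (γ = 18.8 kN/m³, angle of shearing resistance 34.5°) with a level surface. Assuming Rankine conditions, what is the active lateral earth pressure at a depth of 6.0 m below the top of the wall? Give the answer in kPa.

31.2 kPa

K_a = (1 − sin φ)/(1 + sin φ) = 0.2768.
σ_h = K_a γ z = 0.2768 × 18.8 × 6.0 = 31.22 kPa.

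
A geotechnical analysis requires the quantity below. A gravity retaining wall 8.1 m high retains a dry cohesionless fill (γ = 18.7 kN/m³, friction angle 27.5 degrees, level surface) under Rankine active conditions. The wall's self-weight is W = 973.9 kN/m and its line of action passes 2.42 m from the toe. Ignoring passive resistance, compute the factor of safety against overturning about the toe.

3.86

K_a = tan²(45° − 27.5°/2) = 0.3682.
P_a = ½K_aγH² = 0.5×0.3682×18.7×8.1² = 225.9 kN/m, acting at H/3 = 2.700 m above the base.
Overturning moment M_o = P_a × H/3 = 225.9 × 2.700 = 609.9.
Resisting moment M_r = W × 2.42 = 973.9 × 2.42 = 2357.
FS_overturning = M_r/M_o = 2357/609.9 = 3.864.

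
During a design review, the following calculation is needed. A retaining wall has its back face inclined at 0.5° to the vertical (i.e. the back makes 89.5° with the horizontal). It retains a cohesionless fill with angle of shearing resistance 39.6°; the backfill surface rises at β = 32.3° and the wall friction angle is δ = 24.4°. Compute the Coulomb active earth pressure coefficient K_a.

0.346

K_a = sin²(α+φ) / [sin²α · sin(α−δ) · (1 + √{sin(φ+δ)sin(φ−β) / (sin(α−δ)sin(α+β))})²].
With α = 89.5°, φ = 39.6°, δ = 24.4°, β = 32.3°: K_a = 0.3462.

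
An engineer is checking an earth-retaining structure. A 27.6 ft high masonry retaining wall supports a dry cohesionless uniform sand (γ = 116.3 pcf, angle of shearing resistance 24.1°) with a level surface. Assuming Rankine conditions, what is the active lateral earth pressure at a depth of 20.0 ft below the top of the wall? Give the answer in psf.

K_a = (1 − sin φ)/(1 + sin φ) = 0.4201.
σ_h = K_a γ z = 0.4201 × 116.3 × 20.0 = 977.2 psf.

977 psf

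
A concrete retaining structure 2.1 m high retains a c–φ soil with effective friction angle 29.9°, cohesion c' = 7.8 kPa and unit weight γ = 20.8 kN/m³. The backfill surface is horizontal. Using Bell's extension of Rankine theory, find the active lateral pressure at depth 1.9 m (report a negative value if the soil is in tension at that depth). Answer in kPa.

4.20 kPa

K_a = (1 − sin φ)/(1 + sin φ) = 0.3347.
σ_a = K_a γ z − 2c√K_a = 0.3347×20.8×1.9 − 2×7.8×0.5785 = 4.202 kPa.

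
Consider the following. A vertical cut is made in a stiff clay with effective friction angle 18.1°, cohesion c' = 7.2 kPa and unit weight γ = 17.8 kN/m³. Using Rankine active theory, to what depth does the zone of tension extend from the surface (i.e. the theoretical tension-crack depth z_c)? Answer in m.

K_a = tan²(45° − 18.1°/2) = 0.5259; √K_a = 0.7252.
The active pressure is zero where K_a γ z = 2c√K_a, so z_c = 2c/(γ√K_a) = 2×7.2/(17.8×0.7252) = 1.116 m.

1.12 m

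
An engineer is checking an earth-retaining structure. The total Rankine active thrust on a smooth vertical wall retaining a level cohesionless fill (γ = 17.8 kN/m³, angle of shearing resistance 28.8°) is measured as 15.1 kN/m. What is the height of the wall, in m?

K_a = 0.3498. P_a = ½ K_a γ H² ⇒ H = √(2P_a/(K_a γ)).
H = √(2×15.1/(0.3498×17.8)) = 2.202 m.

2.20 m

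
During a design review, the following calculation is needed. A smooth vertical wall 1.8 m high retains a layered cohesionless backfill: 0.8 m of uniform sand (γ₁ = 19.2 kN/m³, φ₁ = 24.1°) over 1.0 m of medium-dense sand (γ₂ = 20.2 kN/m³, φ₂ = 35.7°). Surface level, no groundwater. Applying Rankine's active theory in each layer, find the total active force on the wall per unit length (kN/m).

9.28 kN/m

K_a1 = tan²(45°−24.1°/2) = 0.4201; K_a2 = tan²(45°−35.7°/2) = 0.2630.
Layer 1: σ at base = K_a1 γ₁ h₁ = 6.453 kPa; P₁ = ½×6.453×0.8 = 2.581.
Layer 2: σ_v at top = γ₁h₁ = 15.36; σ_h top = K_a2×15.36 = 4.040; σ_h base = K_a2×(15.36+20.2×1.0) = 9.352.
P₂ = ½(4.040+9.352)×1.0 = 6.696. Total P_a = 2.581+6.696 = 9.277 kN/m.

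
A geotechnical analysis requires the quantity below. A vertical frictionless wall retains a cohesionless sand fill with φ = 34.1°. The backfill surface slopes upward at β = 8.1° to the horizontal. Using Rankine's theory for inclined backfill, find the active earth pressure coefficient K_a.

K_a = cos β · (cos β − √(cos²β − cos²φ)) / (cos β + √(cos²β − cos²φ)).
cos β = 0.9900, cos φ = 0.8281, √(cos²β − cos²φ) = 0.5426.
K_a = 0.9900 × (0.9900 − 0.5426)/(0.9900 + 0.5426) = 0.2890.

0.289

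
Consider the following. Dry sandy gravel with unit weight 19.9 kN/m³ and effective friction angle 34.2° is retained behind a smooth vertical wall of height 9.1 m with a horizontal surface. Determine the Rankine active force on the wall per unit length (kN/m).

231 kN/m

K_a = tan²(45° − φ/2) = 0.2803.
P_a = ½ K_a γ H² = 0.5 × 0.2803 × 19.9 × 9.1² = 231.0 kN/m.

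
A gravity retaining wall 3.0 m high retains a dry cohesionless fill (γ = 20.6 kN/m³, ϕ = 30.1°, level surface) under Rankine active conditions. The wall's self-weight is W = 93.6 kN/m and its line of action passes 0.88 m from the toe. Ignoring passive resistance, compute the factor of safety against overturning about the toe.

2.68

K_a = tan²(45° − 30.1°/2) = 0.3320.
P_a = ½K_aγH² = 0.5×0.3320×20.6×3.0² = 30.78 kN/m, acting at H/3 = 1.000 m above the base.
Overturning moment M_o = P_a × H/3 = 30.78 × 1.000 = 30.78.
Resisting moment M_r = W × 0.88 = 93.6 × 0.88 = 82.37.
FS_overturning = M_r/M_o = 82.37/30.78 = 2.676.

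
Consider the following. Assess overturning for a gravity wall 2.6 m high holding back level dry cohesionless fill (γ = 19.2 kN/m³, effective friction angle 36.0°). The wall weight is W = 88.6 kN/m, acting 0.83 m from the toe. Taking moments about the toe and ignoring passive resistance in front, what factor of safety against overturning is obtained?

5.04

K_a = tan²(45° − 36.0°/2) = 0.2596.
P_a = ½K_aγH² = 0.5×0.2596×19.2×2.6² = 16.85 kN/m, acting at H/3 = 0.8667 m above the base.
Overturning moment M_o = P_a × H/3 = 16.85 × 0.8667 = 14.60.
Resisting moment M_r = W × 0.83 = 88.6 × 0.83 = 73.54.
FS_overturning = M_r/M_o = 73.54/14.60 = 5.036.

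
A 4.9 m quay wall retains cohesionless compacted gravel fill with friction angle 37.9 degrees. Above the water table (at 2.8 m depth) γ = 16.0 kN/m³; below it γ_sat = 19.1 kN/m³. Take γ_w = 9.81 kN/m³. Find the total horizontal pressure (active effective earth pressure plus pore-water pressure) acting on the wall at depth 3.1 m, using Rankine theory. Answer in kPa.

14.3 kPa

K_a = (1 − sin φ)/(1 + sin φ) = 0.2389.
γ' = 19.1 − 9.81 = 9.290 kN/m³.
Effective vertical stress at 3.1 m: σ'_v = 16.0×2.8 + 9.290×0.300 = 47.59 kPa.
σ'_h = K_a σ'_v = 0.2389 × 47.59 = 11.37 kPa; u = γ_w × 0.300 = 2.943 kPa.
Total σ_h = 11.37 + 2.943 = 14.31 kPa.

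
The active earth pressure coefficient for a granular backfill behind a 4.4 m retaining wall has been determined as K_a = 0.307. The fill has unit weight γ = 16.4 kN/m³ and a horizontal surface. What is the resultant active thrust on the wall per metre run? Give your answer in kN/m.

48.7 kN/m

P = ½ K_a γ H² = 0.5 × 0.307 × 16.4 × 4.4² = 48.74 kN/m.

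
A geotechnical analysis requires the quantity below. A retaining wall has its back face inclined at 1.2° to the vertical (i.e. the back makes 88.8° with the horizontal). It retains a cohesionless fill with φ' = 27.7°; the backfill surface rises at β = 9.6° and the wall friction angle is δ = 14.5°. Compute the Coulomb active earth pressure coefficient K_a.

0.386

K_a = sin²(α+φ) / [sin²α · sin(α−δ) · (1 + √{sin(φ+δ)sin(φ−β) / (sin(α−δ)sin(α+β))})²].
With α = 88.8°, φ = 27.7°, δ = 14.5°, β = 9.6°: K_a = 0.3862.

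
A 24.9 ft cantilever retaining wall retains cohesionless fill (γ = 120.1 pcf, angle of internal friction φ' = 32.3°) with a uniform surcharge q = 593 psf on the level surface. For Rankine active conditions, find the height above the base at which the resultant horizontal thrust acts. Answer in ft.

K_a = 0.3035.
Triangular part P₁ = ½K_aγH² = 11300 at H/3 = 8.300 ft; rectangular part P₂ = K_a q H = 4481 at H/2 = 12.45 ft.
ȳ = (P₁·8.300 + P₂·12.45)/(P₁+P₂) = 9.478 ft.

9.48 ft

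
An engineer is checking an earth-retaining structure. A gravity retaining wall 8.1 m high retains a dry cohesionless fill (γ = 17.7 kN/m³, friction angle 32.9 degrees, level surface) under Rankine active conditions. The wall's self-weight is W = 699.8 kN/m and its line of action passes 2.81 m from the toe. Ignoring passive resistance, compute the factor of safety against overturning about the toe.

4.24

K_a = tan²(45° − 32.9°/2) = 0.2960.
P_a = ½K_aγH² = 0.5×0.2960×17.7×8.1² = 171.9 kN/m, acting at H/3 = 2.700 m above the base.
Overturning moment M_o = P_a × H/3 = 171.9 × 2.700 = 464.1.
Resisting moment M_r = W × 2.81 = 699.8 × 2.81 = 1966.
FS_overturning = M_r/M_o = 1966/464.1 = 4.237.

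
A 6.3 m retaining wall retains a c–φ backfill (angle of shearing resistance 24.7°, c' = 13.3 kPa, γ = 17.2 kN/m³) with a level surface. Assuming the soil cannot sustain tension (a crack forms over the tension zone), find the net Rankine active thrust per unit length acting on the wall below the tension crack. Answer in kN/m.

53.3 kN/m

K_a = 0.4106; √K_a = 0.6408.
Tension-crack depth z_c = 2c/(γ√K_a) = 2×13.3/(17.2×0.6408) = 2.414 m.
σ_a at base = K_a γ H − 2c√K_a = 0.4106×17.2×6.3 − 2×13.3×0.6408 = 27.45 kPa.
P_a = ½ × 27.45 × (H − z_c) = 0.5×27.45×3.886 = 53.33 kN/m.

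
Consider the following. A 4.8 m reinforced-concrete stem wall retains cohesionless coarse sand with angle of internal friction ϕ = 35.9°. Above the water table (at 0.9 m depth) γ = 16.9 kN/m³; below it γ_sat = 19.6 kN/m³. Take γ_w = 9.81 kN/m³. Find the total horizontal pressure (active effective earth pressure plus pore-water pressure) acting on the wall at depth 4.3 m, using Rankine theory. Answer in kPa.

46.0 kPa

K_a = (1 − sin φ)/(1 + sin φ) = 0.2607.
γ' = 19.6 − 9.81 = 9.790 kN/m³.
Effective vertical stress at 4.3 m: σ'_v = 16.9×0.9 + 9.790×3.40 = 48.50 kPa.
σ'_h = K_a σ'_v = 0.2607 × 48.50 = 12.64 kPa; u = γ_w × 3.40 = 33.35 kPa.
Total σ_h = 12.64 + 33.35 = 46.00 kPa.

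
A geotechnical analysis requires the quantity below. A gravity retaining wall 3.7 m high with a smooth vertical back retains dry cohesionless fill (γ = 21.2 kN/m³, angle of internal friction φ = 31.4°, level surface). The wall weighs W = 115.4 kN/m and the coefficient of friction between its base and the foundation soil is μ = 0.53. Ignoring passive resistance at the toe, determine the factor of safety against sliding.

1.34

K_a = tan²(45° − 31.4°/2) = 0.3149.
P_a = ½K_aγH² = 0.5×0.3149×21.2×3.7² = 45.70 kN/m, acting at H/3 = 1.233 m above the base.
FS_sliding = μW / P_a = 0.53×115.4 / 45.70 = 1.338.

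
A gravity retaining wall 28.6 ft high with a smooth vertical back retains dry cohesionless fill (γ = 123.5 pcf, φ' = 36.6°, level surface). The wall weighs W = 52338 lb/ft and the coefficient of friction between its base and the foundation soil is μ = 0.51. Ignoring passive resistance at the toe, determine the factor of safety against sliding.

K_a = tan²(45° − 36.6°/2) = 0.2530.
P_a = ½K_aγH² = 0.5×0.2530×123.5×28.6² = 12780 lb/ft, acting at H/3 = 9.533 ft above the base.
FS_sliding = μW / P_a = 0.51×52338 / 12780 = 2.089.

2.09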